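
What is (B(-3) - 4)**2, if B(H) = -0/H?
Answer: 16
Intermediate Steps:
B(H) = 0 (B(H) = -1*0 = 0)
(B(-3) - 4)**2 = (0 - 4)**2 = (-4)**2 = 16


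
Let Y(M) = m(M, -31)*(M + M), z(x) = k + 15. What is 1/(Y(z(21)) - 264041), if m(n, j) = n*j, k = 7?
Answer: -1/294049 ≈ -3.4008e-6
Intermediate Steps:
z(x) = 22 (z(x) = 7 + 15 = 22)
m(n, j) = j*n
Y(M) = -62*M**2 (Y(M) = (-31*M)*(M + M) = (-31*M)*(2*M) = -62*M**2)
1/(Y(z(21)) - 264041) = 1/(-62*22**2 - 264041) = 1/(-62*484 - 264041) = 1/(-30008 - 264041) = 1/(-294049) = -1/294049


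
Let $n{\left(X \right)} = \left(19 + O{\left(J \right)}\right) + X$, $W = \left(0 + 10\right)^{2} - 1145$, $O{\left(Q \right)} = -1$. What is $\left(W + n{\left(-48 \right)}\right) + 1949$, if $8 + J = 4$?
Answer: $874$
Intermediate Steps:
$J = -4$ ($J = -8 + 4 = -4$)
$W = -1045$ ($W = 10^{2} - 1145 = 100 - 1145 = -1045$)
$n{\left(X \right)} = 18 + X$ ($n{\left(X \right)} = \left(19 - 1\right) + X = 18 + X$)
$\left(W + n{\left(-48 \right)}\right) + 1949 = \left(-1045 + \left(18 - 48\right)\right) + 1949 = \left(-1045 - 30\right) + 1949 = -1075 + 1949 = 874$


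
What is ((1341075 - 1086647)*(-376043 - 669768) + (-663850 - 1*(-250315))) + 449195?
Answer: -266083565448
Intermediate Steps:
((1341075 - 1086647)*(-376043 - 669768) + (-663850 - 1*(-250315))) + 449195 = (254428*(-1045811) + (-663850 + 250315)) + 449195 = (-266083601108 - 413535) + 449195 = -266084014643 + 449195 = -266083565448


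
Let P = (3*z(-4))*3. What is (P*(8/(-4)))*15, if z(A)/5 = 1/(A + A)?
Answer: 675/4 ≈ 168.75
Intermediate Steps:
z(A) = 5/(2*A) (z(A) = 5/(A + A) = 5/((2*A)) = 5*(1/(2*A)) = 5/(2*A))
P = -45/8 (P = (3*((5/2)/(-4)))*3 = (3*((5/2)*(-¼)))*3 = (3*(-5/8))*3 = -15/8*3 = -45/8 ≈ -5.6250)
(P*(8/(-4)))*15 = -45/(-4)*15 = -45*(-1)/4*15 = -45/8*(-2)*15 = (45/4)*15 = 675/4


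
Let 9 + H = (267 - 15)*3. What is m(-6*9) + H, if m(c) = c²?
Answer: 3663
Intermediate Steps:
H = 747 (H = -9 + (267 - 15)*3 = -9 + 252*3 = -9 + 756 = 747)
m(-6*9) + H = (-6*9)² + 747 = (-54)² + 747 = 2916 + 747 = 3663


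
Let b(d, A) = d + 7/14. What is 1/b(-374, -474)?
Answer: -2/747 ≈ -0.0026774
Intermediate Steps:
b(d, A) = ½ + d (b(d, A) = d + 7*(1/14) = d + ½ = ½ + d)
1/b(-374, -474) = 1/(½ - 374) = 1/(-747/2) = -2/747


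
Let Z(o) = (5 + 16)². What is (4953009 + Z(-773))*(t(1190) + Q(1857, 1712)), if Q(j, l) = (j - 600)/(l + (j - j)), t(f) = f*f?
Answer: 6004484059763325/856 ≈ 7.0146e+12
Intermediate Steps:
Z(o) = 441 (Z(o) = 21² = 441)
t(f) = f²
Q(j, l) = (-600 + j)/l (Q(j, l) = (-600 + j)/(l + 0) = (-600 + j)/l)
(4953009 + Z(-773))*(t(1190) + Q(1857, 1712)) = (4953009 + 441)*(1190² + (-600 + 1857)/1712) = 4953450*(1416100 + (1/1712)*1257) = 4953450*(1416100 + 1257/1712) = 4953450*(2424364457/1712) = 6004484059763325/856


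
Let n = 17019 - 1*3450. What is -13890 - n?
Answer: -27459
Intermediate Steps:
n = 13569 (n = 17019 - 3450 = 13569)
-13890 - n = -13890 - 1*13569 = -13890 - 13569 = -27459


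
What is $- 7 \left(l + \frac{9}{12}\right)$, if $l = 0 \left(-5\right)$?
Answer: $- \frac{21}{4} \approx -5.25$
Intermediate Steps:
$l = 0$
$- 7 \left(l + \frac{9}{12}\right) = - 7 \left(0 + \frac{9}{12}\right) = - 7 \left(0 + 9 \cdot \frac{1}{12}\right) = - 7 \left(0 + \frac{3}{4}\right) = \left(-7\right) \frac{3}{4} = - \frac{21}{4}$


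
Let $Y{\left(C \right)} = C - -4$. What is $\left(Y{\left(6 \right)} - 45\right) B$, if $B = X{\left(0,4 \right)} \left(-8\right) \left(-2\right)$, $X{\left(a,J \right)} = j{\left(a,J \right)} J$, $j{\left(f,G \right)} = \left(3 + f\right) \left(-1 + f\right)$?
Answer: $6720$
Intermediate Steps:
$Y{\left(C \right)} = 4 + C$ ($Y{\left(C \right)} = C + 4 = 4 + C$)
$j{\left(f,G \right)} = \left(-1 + f\right) \left(3 + f\right)$
$X{\left(a,J \right)} = J \left(-3 + a^{2} + 2 a\right)$ ($X{\left(a,J \right)} = \left(-3 + a^{2} + 2 a\right) J = J \left(-3 + a^{2} + 2 a\right)$)
$B = -192$ ($B = 4 \left(-3 + 0^{2} + 2 \cdot 0\right) \left(-8\right) \left(-2\right) = 4 \left(-3 + 0 + 0\right) \left(-8\right) \left(-2\right) = 4 \left(-3\right) \left(-8\right) \left(-2\right) = \left(-12\right) \left(-8\right) \left(-2\right) = 96 \left(-2\right) = -192$)
$\left(Y{\left(6 \right)} - 45\right) B = \left(\left(4 + 6\right) - 45\right) \left(-192\right) = \left(10 - 45\right) \left(-192\right) = \left(-35\right) \left(-192\right) = 6720$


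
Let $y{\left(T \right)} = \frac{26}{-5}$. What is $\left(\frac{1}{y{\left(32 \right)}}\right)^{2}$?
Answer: $\frac{25}{676} \approx 0.036982$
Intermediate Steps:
$y{\left(T \right)} = - \frac{26}{5}$ ($y{\left(T \right)} = 26 \left(- \frac{1}{5}\right) = - \frac{26}{5}$)
$\left(\frac{1}{y{\left(32 \right)}}\right)^{2} = \left(\frac{1}{- \frac{26}{5}}\right)^{2} = \left(- \frac{5}{26}\right)^{2} = \frac{25}{676}$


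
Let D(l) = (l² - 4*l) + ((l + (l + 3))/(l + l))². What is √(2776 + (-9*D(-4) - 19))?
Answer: √157791/8 ≈ 49.654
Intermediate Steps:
D(l) = l² - 4*l + (3 + 2*l)²/(4*l²) (D(l) = (l² - 4*l) + ((l + (3 + l))/((2*l)))² = (l² - 4*l) + ((3 + 2*l)*(1/(2*l)))² = (l² - 4*l) + ((3 + 2*l)/(2*l))² = (l² - 4*l) + (3 + 2*l)²/(4*l²) = l² - 4*l + (3 + 2*l)²/(4*l²))
√(2776 + (-9*D(-4) - 19)) = √(2776 + (-9*((-4)² - 4*(-4) + (¼)*(3 + 2*(-4))²/(-4)²) - 19)) = √(2776 + (-9*(16 + 16 + (¼)*(1/16)*(3 - 8)²) - 19)) = √(2776 + (-9*(16 + 16 + (¼)*(1/16)*(-5)²) - 19)) = √(2776 + (-9*(16 + 16 + (¼)*(1/16)*25) - 19)) = √(2776 + (-9*(16 + 16 + 25/64) - 19)) = √(2776 + (-9*2073/64 - 19)) = √(2776 + (-18657/64 - 19)) = √(2776 - 19873/64) = √(157791/64) = √157791/8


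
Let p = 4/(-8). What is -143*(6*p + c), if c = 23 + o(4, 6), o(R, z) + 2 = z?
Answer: -3432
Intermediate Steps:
o(R, z) = -2 + z
p = -½ (p = 4*(-⅛) = -½ ≈ -0.50000)
c = 27 (c = 23 + (-2 + 6) = 23 + 4 = 27)
-143*(6*p + c) = -143*(6*(-½) + 27) = -143*(-3 + 27) = -143*24 = -3432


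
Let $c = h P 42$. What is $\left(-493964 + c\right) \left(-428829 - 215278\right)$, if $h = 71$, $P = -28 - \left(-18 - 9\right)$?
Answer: $320086397222$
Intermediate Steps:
$P = -1$ ($P = -28 - \left(-18 - 9\right) = -28 - -27 = -28 + 27 = -1$)
$c = -2982$ ($c = 71 \left(-1\right) 42 = \left(-71\right) 42 = -2982$)
$\left(-493964 + c\right) \left(-428829 - 215278\right) = \left(-493964 - 2982\right) \left(-428829 - 215278\right) = \left(-496946\right) \left(-644107\right) = 320086397222$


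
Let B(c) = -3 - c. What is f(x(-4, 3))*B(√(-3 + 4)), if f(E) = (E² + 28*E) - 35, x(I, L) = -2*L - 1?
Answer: 728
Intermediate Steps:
x(I, L) = -1 - 2*L
f(E) = -35 + E² + 28*E
f(x(-4, 3))*B(√(-3 + 4)) = (-35 + (-1 - 2*3)² + 28*(-1 - 2*3))*(-3 - √(-3 + 4)) = (-35 + (-1 - 6)² + 28*(-1 - 6))*(-3 - √1) = (-35 + (-7)² + 28*(-7))*(-3 - 1*1) = (-35 + 49 - 196)*(-3 - 1) = -182*(-4) = 728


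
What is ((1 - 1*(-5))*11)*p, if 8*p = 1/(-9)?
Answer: -11/12 ≈ -0.91667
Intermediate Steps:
p = -1/72 (p = (1/8)/(-9) = (1/8)*(-1/9) = -1/72 ≈ -0.013889)
((1 - 1*(-5))*11)*p = ((1 - 1*(-5))*11)*(-1/72) = ((1 + 5)*11)*(-1/72) = (6*11)*(-1/72) = 66*(-1/72) = -11/12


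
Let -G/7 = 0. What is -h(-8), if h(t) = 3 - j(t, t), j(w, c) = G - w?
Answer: 5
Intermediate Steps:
G = 0 (G = -7*0 = 0)
j(w, c) = -w (j(w, c) = 0 - w = -w)
h(t) = 3 + t (h(t) = 3 - (-1)*t = 3 + t)
-h(-8) = -(3 - 8) = -1*(-5) = 5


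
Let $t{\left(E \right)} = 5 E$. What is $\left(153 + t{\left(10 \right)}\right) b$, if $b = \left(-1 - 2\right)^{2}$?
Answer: $1827$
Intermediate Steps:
$b = 9$ ($b = \left(-3\right)^{2} = 9$)
$\left(153 + t{\left(10 \right)}\right) b = \left(153 + 5 \cdot 10\right) 9 = \left(153 + 50\right) 9 = 203 \cdot 9 = 1827$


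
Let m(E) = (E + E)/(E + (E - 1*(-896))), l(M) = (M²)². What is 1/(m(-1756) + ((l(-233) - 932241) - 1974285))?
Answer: 327/962815201804 ≈ 3.3963e-10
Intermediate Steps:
l(M) = M⁴
m(E) = 2*E/(896 + 2*E) (m(E) = (2*E)/(E + (E + 896)) = (2*E)/(E + (896 + E)) = (2*E)/(896 + 2*E) = 2*E/(896 + 2*E))
1/(m(-1756) + ((l(-233) - 932241) - 1974285)) = 1/(-1756/(448 - 1756) + (((-233)⁴ - 932241) - 1974285)) = 1/(-1756/(-1308) + ((2947295521 - 932241) - 1974285)) = 1/(-1756*(-1/1308) + (2946363280 - 1974285)) = 1/(439/327 + 2944388995) = 1/(962815201804/327) = 327/962815201804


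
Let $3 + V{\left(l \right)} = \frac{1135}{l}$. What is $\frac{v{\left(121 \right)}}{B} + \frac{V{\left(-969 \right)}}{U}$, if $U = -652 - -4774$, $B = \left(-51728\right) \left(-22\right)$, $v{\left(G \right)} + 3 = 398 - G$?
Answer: $- \frac{876361235}{1136370997872} \approx -0.00077119$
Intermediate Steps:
$v{\left(G \right)} = 395 - G$ ($v{\left(G \right)} = -3 - \left(-398 + G\right) = 395 - G$)
$B = 1138016$
$U = 4122$ ($U = -652 + 4774 = 4122$)
$V{\left(l \right)} = -3 + \frac{1135}{l}$
$\frac{v{\left(121 \right)}}{B} + \frac{V{\left(-969 \right)}}{U} = \frac{395 - 121}{1138016} + \frac{-3 + \frac{1135}{-969}}{4122} = \left(395 - 121\right) \frac{1}{1138016} + \left(-3 + 1135 \left(- \frac{1}{969}\right)\right) \frac{1}{4122} = 274 \cdot \frac{1}{1138016} + \left(-3 - \frac{1135}{969}\right) \frac{1}{4122} = \frac{137}{569008} - \frac{2021}{1997109} = - \frac{876361235}{1136370997872}$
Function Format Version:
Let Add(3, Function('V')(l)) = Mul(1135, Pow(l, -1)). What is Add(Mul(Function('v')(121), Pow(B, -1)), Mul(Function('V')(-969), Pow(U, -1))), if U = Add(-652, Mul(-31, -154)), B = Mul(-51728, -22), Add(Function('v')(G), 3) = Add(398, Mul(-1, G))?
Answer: Rational(-876361235, 1136370997872) ≈ -0.00077119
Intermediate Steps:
Function('v')(G) = Add(395, Mul(-1, G)) (Function('v')(G) = Add(-3, Add(398, Mul(-1, G))) = Add(395, Mul(-1, G)))
B = 1138016
U = 4122 (U = Add(-652, 4774) = 4122)
Function('V')(l) = Add(-3, Mul(1135, Pow(l, -1)))
Add(Mul(Function('v')(121), Pow(B, -1)), Mul(Function('V')(-969), Pow(U, -1))) = Add(Mul(Add(395, Mul(-1, 121)), Pow(1138016, -1)), Mul(Add(-3, Mul(1135, Pow(-969, -1))), Pow(4122, -1))) = Add(Mul(Add(395, -121), Rational(1, 1138016)), Mul(Add(-3, Mul(1135, Rational(-1, 969))), Rational(1, 4122))) = Add(Mul(274, Rational(1, 1138016)), Mul(Add(-3, Rational(-1135, 969)), Rational(1, 4122))) = Add(Rational(137, 569008), Mul(Rational(-4042, 969), Rational(1, 4122))) = Add(Rational(137, 569008), Rational(-2021, 1997109)) = Rational(-876361235, 1136370997872)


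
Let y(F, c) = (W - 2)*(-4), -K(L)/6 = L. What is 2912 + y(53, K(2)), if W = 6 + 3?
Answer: 2884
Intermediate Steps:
W = 9
K(L) = -6*L
y(F, c) = -28 (y(F, c) = (9 - 2)*(-4) = 7*(-4) = -28)
2912 + y(53, K(2)) = 2912 - 28 = 2884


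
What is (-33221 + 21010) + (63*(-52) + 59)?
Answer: -15428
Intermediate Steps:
(-33221 + 21010) + (63*(-52) + 59) = -12211 + (-3276 + 59) = -12211 - 3217 = -15428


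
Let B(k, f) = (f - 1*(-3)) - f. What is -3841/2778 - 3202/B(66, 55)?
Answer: -989631/926 ≈ -1068.7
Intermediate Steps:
B(k, f) = 3 (B(k, f) = (f + 3) - f = (3 + f) - f = 3)
-3841/2778 - 3202/B(66, 55) = -3841/2778 - 3202/3 = -989631/926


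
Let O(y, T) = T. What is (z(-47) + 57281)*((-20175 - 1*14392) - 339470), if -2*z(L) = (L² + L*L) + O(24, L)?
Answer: -41215511067/2 ≈ -2.0608e+10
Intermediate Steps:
z(L) = -L² - L/2 (z(L) = -((L² + L*L) + L)/2 = -((L² + L²) + L)/2 = -(2*L² + L)/2 = -(L + 2*L²)/2 = -L² - L/2)
(z(-47) + 57281)*((-20175 - 1*14392) - 339470) = (-1*(-47)*(½ - 47) + 57281)*((-20175 - 1*14392) - 339470) = (-1*(-47)*(-93/2) + 57281)*((-20175 - 14392) - 339470) = (-4371/2 + 57281)*(-34567 - 339470) = (110191/2)*(-374037) = -41215511067/2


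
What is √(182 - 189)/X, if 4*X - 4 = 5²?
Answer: 4*I*√7/29 ≈ 0.36493*I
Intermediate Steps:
X = 29/4 (X = 1 + (¼)*5² = 1 + (¼)*25 = 1 + 25/4 = 29/4 ≈ 7.2500)
√(182 - 189)/X = √(182 - 189)/(29/4) = √(-7)*(4/29) = (I*√7)*(4/29) = 4*I*√7/29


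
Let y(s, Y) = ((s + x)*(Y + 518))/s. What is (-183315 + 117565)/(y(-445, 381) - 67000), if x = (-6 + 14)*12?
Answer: 29258750/29501249 ≈ 0.99178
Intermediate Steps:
x = 96 (x = 8*12 = 96)
y(s, Y) = (96 + s)*(518 + Y)/s (y(s, Y) = ((s + 96)*(Y + 518))/s = ((96 + s)*(518 + Y))/s = (96 + s)*(518 + Y)/s)
(-183315 + 117565)/(y(-445, 381) - 67000) = (-183315 + 117565)/((49728 + 96*381 - 445*(518 + 381))/(-445) - 67000) = -65750/(-(49728 + 36576 - 445*899)/445 - 67000) = -65750/(-(49728 + 36576 - 400055)/445 - 67000) = -65750/(-1/445*(-313751) - 67000) = -65750/(313751/445 - 67000) = -65750/(-29501249/445) = -65750*(-445/29501249) = 29258750/29501249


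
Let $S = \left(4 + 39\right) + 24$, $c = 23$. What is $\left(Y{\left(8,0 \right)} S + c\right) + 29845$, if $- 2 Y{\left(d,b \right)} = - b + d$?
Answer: $29600$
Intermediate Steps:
$Y{\left(d,b \right)} = \frac{b}{2} - \frac{d}{2}$ ($Y{\left(d,b \right)} = - \frac{- b + d}{2} = - \frac{d - b}{2} = \frac{b}{2} - \frac{d}{2}$)
$S = 67$ ($S = 43 + 24 = 67$)
$\left(Y{\left(8,0 \right)} S + c\right) + 29845 = \left(\left(\frac{1}{2} \cdot 0 - 4\right) 67 + 23\right) + 29845 = \left(\left(0 - 4\right) 67 + 23\right) + 29845 = \left(\left(-4\right) 67 + 23\right) + 29845 = \left(-268 + 23\right) + 29845 = -245 + 29845 = 29600$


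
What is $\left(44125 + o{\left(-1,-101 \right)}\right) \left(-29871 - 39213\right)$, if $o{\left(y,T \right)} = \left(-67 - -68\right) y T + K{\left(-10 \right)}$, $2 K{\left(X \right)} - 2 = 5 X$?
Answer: $-3053650968$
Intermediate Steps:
$K{\left(X \right)} = 1 + \frac{5 X}{2}$
$o{\left(y,T \right)} = -24 + T y$ ($o{\left(y,T \right)} = \left(-67 - -68\right) y T + \left(1 + \frac{5}{2} \left(-10\right)\right) = \left(-67 + 68\right) y T + \left(1 - 25\right) = 1 y T - 24 = y T - 24 = T y - 24 = -24 + T y$)
$\left(44125 + o{\left(-1,-101 \right)}\right) \left(-29871 - 39213\right) = \left(44125 - -77\right) \left(-29871 - 39213\right) = \left(44125 + \left(-24 + 101\right)\right) \left(-69084\right) = \left(44125 + 77\right) \left(-69084\right) = 44202 \left(-69084\right) = -3053650968$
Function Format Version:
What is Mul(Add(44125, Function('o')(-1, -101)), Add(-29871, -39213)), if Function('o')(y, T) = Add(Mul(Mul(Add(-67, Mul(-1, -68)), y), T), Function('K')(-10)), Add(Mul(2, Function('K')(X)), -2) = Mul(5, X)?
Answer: -3053650968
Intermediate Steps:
Function('K')(X) = Add(1, Mul(Rational(5, 2), X)) (Function('K')(X) = Add(1, Mul(Rational(1, 2), Mul(5, X))) = Add(1, Mul(Rational(5, 2), X)))
Function('o')(y, T) = Add(-24, Mul(T, y)) (Function('o')(y, T) = Add(Mul(Mul(Add(-67, Mul(-1, -68)), y), T), Add(1, Mul(Rational(5, 2), -10))) = Add(Mul(Mul(Add(-67, 68), y), T), Add(1, -25)) = Add(Mul(Mul(1, y), T), -24) = Add(Mul(y, T), -24) = Add(Mul(T, y), -24) = Add(-24, Mul(T, y)))
Mul(Add(44125, Function('o')(-1, -101)), Add(-29871, -39213)) = Mul(Add(44125, Add(-24, Mul(-101, -1))), Add(-29871, -39213)) = Mul(Add(44125, Add(-24, 101)), -69084) = Mul(Add(44125, 77), -69084) = Mul(44202, -69084) = -3053650968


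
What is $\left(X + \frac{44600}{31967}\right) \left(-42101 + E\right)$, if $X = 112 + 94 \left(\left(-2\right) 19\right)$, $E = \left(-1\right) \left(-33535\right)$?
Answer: $\frac{947067410520}{31967} \approx 2.9626 \cdot 10^{7}$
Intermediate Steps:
$E = 33535$
$X = -3460$ ($X = 112 + 94 \left(-38\right) = 112 - 3572 = -3460$)
$\left(X + \frac{44600}{31967}\right) \left(-42101 + E\right) = \left(-3460 + \frac{44600}{31967}\right) \left(-42101 + 33535\right) = \left(-3460 + 44600 \cdot \frac{1}{31967}\right) \left(-8566\right) = \left(-3460 + \frac{44600}{31967}\right) \left(-8566\right) = \left(- \frac{110561220}{31967}\right) \left(-8566\right) = \frac{947067410520}{31967}$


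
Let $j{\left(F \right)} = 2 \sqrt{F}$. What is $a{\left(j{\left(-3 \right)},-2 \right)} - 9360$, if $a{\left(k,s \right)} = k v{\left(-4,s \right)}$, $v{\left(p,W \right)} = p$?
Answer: $-9360 - 8 i \sqrt{3} \approx -9360.0 - 13.856 i$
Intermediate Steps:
$a{\left(k,s \right)} = - 4 k$ ($a{\left(k,s \right)} = k \left(-4\right) = - 4 k$)
$a{\left(j{\left(-3 \right)},-2 \right)} - 9360 = - 4 \cdot 2 \sqrt{-3} - 9360 = - 4 \cdot 2 i \sqrt{3} - 9360 = - 8 i \sqrt{3} - 9360 = -9360 - 8 i \sqrt{3}$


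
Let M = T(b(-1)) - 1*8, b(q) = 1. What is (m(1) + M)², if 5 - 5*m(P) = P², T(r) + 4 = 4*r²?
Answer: 1296/25 ≈ 51.840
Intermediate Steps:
T(r) = -4 + 4*r²
M = -8 (M = (-4 + 4*1²) - 1*8 = (-4 + 4*1) - 8 = (-4 + 4) - 8 = 0 - 8 = -8)
m(P) = 1 - P²/5
(m(1) + M)² = ((1 - ⅕*1²) - 8)² = ((1 - ⅕*1) - 8)² = ((1 - ⅕) - 8)² = (⅘ - 8)² = (-36/5)² = 1296/25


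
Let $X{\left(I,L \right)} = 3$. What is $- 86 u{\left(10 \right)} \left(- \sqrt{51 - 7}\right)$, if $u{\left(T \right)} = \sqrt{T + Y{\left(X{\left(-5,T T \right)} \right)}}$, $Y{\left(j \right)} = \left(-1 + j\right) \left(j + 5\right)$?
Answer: $172 \sqrt{286} \approx 2908.8$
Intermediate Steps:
$Y{\left(j \right)} = \left(-1 + j\right) \left(5 + j\right)$
$u{\left(T \right)} = \sqrt{16 + T}$ ($u{\left(T \right)} = \sqrt{T + \left(-5 + 3^{2} + 4 \cdot 3\right)} = \sqrt{T + \left(-5 + 9 + 12\right)} = \sqrt{T + 16} = \sqrt{16 + T}$)
$- 86 u{\left(10 \right)} \left(- \sqrt{51 - 7}\right) = - 86 \sqrt{16 + 10} \left(- \sqrt{51 - 7}\right) = - 86 \sqrt{26} \left(- \sqrt{44}\right) = - 86 \sqrt{26} \left(- 2 \sqrt{11}\right) = 172 \sqrt{286}$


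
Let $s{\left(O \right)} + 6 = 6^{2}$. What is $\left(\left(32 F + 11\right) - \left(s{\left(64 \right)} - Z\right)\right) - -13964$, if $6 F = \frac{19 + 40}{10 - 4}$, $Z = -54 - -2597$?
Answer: $\frac{148864}{9} \approx 16540.0$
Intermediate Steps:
$s{\left(O \right)} = 30$ ($s{\left(O \right)} = -6 + 6^{2} = -6 + 36 = 30$)
$Z = 2543$ ($Z = -54 + 2597 = 2543$)
$F = \frac{59}{36}$ ($F = \frac{\left(19 + 40\right) \frac{1}{10 - 4}}{6} = \frac{59 \cdot \frac{1}{6}}{6} = \frac{1}{6} \cdot \frac{59}{6} = \frac{59}{36} \approx 1.6389$)
$\left(\left(32 F + 11\right) - \left(s{\left(64 \right)} - Z\right)\right) - -13964 = \left(\left(32 \cdot \frac{59}{36} + 11\right) - \left(30 - 2543\right)\right) - -13964 = \left(\left(\frac{472}{9} + 11\right) - \left(30 - 2543\right)\right) + 13964 = \left(\frac{571}{9} - -2513\right) + 13964 = \left(\frac{571}{9} + 2513\right) + 13964 = \frac{23188}{9} + 13964 = \frac{148864}{9}$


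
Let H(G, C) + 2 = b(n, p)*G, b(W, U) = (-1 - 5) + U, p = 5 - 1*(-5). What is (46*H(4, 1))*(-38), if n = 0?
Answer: -24472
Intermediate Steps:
p = 10 (p = 5 + 5 = 10)
b(W, U) = -6 + U
H(G, C) = -2 + 4*G (H(G, C) = -2 + (-6 + 10)*G = -2 + 4*G)
(46*H(4, 1))*(-38) = (46*(-2 + 4*4))*(-38) = (46*(-2 + 16))*(-38) = (46*14)*(-38) = 644*(-38) = -24472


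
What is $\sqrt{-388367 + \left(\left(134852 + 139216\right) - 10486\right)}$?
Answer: $3 i \sqrt{13865} \approx 353.25 i$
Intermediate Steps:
$\sqrt{-388367 + \left(\left(134852 + 139216\right) - 10486\right)} = \sqrt{-388367 + \left(274068 - 10486\right)} = \sqrt{-388367 + 263582} = \sqrt{-124785} = 3 i \sqrt{13865}$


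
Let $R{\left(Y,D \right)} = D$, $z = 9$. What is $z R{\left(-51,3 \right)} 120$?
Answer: $3240$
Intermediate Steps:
$z R{\left(-51,3 \right)} 120 = 9 \cdot 3 \cdot 120 = 27 \cdot 120 = 3240$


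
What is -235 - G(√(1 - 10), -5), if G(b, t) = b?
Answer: -235 - 3*I ≈ -235.0 - 3.0*I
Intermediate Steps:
-235 - G(√(1 - 10), -5) = -235 - √(1 - 10) = -235 - √(-9) = -235 - 3*I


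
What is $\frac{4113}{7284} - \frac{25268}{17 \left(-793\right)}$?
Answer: $\frac{79833155}{32731868} \approx 2.439$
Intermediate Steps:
$\frac{4113}{7284} - \frac{25268}{17 \left(-793\right)} = 4113 \cdot \frac{1}{7284} - \frac{25268}{-13481} = \frac{1371}{2428} - - \frac{25268}{13481} = \frac{1371}{2428} + \frac{25268}{13481} = \frac{79833155}{32731868}$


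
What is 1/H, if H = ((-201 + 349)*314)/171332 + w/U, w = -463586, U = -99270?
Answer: 2126015955/10505048999 ≈ 0.20238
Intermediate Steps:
H = 10505048999/2126015955 (H = ((-201 + 349)*314)/171332 - 463586/(-99270) = (148*314)*(1/171332) - 463586*(-1/99270) = 46472*(1/171332) + 231793/49635 = 11618/42833 + 231793/49635 = 10505048999/2126015955 ≈ 4.9412)
1/H = 1/(10505048999/2126015955) = 2126015955/10505048999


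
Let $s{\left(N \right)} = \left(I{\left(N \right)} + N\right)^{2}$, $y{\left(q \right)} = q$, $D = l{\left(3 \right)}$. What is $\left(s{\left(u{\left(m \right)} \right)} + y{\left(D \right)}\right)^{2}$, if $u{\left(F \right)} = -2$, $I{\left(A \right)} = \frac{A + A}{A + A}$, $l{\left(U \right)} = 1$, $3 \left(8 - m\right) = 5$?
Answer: $4$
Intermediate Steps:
$m = \frac{19}{3}$ ($m = 8 - \frac{5}{3} = \frac{19}{3} \approx 6.3333$)
$I{\left(A \right)} = 1$ ($I{\left(A \right)} = \frac{2 A}{2 A} = 2 A \frac{1}{2 A} = 1$)
$D = 1$
$s{\left(N \right)} = \left(1 + N\right)^{2}$
$\left(s{\left(u{\left(m \right)} \right)} + y{\left(D \right)}\right)^{2} = \left(\left(1 - 2\right)^{2} + 1\right)^{2} = \left(\left(-1\right)^{2} + 1\right)^{2} = \left(1 + 1\right)^{2} = 2^{2} = 4$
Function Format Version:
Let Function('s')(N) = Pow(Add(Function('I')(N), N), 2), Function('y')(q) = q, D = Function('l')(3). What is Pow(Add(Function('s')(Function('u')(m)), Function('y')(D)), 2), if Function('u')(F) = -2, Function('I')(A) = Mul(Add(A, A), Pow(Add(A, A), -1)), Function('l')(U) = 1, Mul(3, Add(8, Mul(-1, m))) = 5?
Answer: 4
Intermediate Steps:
m = Rational(19, 3) (m = Add(8, Mul(Rational(-1, 3), 5)) = Add(8, Rational(-5, 3)) = Rational(19, 3) ≈ 6.3333)
Function('I')(A) = 1 (Function('I')(A) = Mul(Mul(2, A), Pow(Mul(2, A), -1)) = Mul(Mul(2, A), Mul(Rational(1, 2), Pow(A, -1))) = 1)
D = 1
Function('s')(N) = Pow(Add(1, N), 2)
Pow(Add(Function('s')(Function('u')(m)), Function('y')(D)), 2) = Pow(Add(Pow(Add(1, -2), 2), 1), 2) = Pow(Add(Pow(-1, 2), 1), 2) = Pow(Add(1, 1), 2) = Pow(2, 2) = 4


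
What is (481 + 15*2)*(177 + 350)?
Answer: 269297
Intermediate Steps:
(481 + 15*2)*(177 + 350) = (481 + 30)*527 = 511*527 = 269297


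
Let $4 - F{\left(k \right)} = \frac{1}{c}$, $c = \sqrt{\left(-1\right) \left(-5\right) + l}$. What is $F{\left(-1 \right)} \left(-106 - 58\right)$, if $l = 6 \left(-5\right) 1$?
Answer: $-656 - \frac{164 i}{5} \approx -656.0 - 32.8 i$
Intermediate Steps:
$l = -30$ ($l = \left(-30\right) 1 = -30$)
$c = 5 i$ ($c = \sqrt{\left(-1\right) \left(-5\right) - 30} = \sqrt{5 - 30} = \sqrt{-25} = 5 i \approx 5.0 i$)
$F{\left(k \right)} = 4 + \frac{i}{5}$ ($F{\left(k \right)} = 4 - \frac{1}{5 i} = 4 - - \frac{i}{5} = 4 + \frac{i}{5}$)
$F{\left(-1 \right)} \left(-106 - 58\right) = \left(4 + \frac{i}{5}\right) \left(-106 - 58\right) = \left(4 + \frac{i}{5}\right) \left(-164\right) = -656 - \frac{164 i}{5}$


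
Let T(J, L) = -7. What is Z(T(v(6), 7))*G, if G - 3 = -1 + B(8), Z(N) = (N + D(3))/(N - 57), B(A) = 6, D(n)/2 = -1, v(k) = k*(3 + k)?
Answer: 9/8 ≈ 1.1250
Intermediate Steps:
D(n) = -2 (D(n) = 2*(-1) = -2)
Z(N) = (-2 + N)/(-57 + N) (Z(N) = (N - 2)/(N - 57) = (-2 + N)/(-57 + N))
G = 8 (G = 3 + (-1 + 6) = 3 + 5 = 8)
Z(T(v(6), 7))*G = ((-2 - 7)/(-57 - 7))*8 = (-9/(-64))*8 = -1/64*(-9)*8 = (9/64)*8 = 9/8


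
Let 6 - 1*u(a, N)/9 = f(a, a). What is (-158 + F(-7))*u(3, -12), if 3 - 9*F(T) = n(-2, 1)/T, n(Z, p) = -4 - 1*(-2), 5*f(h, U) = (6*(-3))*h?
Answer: -23844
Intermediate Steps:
f(h, U) = -18*h/5 (f(h, U) = ((6*(-3))*h)/5 = (-18*h)/5 = -18*h/5)
u(a, N) = 54 + 162*a/5 (u(a, N) = 54 - (-162)*a/5 = 54 + 162*a/5)
n(Z, p) = -2 (n(Z, p) = -4 + 2 = -2)
F(T) = ⅓ + 2/(9*T) (F(T) = ⅓ - (-2)/(9*T) = ⅓ + 2/(9*T))
(-158 + F(-7))*u(3, -12) = (-158 + (⅑)*(2 + 3*(-7))/(-7))*(54 + (162/5)*3) = (-158 + (⅑)*(-⅐)*(2 - 21))*(54 + 486/5) = (-158 + (⅑)*(-⅐)*(-19))*(756/5) = (-158 + 19/63)*(756/5) = -9935/63*756/5 = -23844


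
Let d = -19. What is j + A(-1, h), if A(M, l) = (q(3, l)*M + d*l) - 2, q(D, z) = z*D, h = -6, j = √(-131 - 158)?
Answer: 130 + 17*I ≈ 130.0 + 17.0*I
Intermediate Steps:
j = 17*I (j = √(-289) = 17*I ≈ 17.0*I)
q(D, z) = D*z
A(M, l) = -2 - 19*l + 3*M*l (A(M, l) = ((3*l)*M - 19*l) - 2 = (3*M*l - 19*l) - 2 = (-19*l + 3*M*l) - 2 = -2 - 19*l + 3*M*l)
j + A(-1, h) = 17*I + (-2 - 19*(-6) + 3*(-1)*(-6)) = 17*I + (-2 + 114 + 18) = 17*I + 130 = 130 + 17*I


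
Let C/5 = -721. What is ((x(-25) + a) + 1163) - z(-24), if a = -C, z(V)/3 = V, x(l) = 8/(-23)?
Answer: 111312/23 ≈ 4839.6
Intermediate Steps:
C = -3605 (C = 5*(-721) = -3605)
x(l) = -8/23 (x(l) = 8*(-1/23) = -8/23)
z(V) = 3*V
a = 3605 (a = -1*(-3605) = 3605)
((x(-25) + a) + 1163) - z(-24) = ((-8/23 + 3605) + 1163) - 3*(-24) = (82907/23 + 1163) - 1*(-72) = 109656/23 + 72 = 111312/23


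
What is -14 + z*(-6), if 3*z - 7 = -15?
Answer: 2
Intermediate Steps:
z = -8/3 (z = 7/3 + (1/3)*(-15) = 7/3 - 5 = -8/3 ≈ -2.6667)
-14 + z*(-6) = -14 - 8/3*(-6) = -14 + 16 = 2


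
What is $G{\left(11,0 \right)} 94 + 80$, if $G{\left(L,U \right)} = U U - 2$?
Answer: $-108$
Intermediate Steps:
$G{\left(L,U \right)} = -2 + U^{2}$ ($G{\left(L,U \right)} = U^{2} - 2 = -2 + U^{2}$)
$G{\left(11,0 \right)} 94 + 80 = \left(-2 + 0^{2}\right) 94 + 80 = \left(-2 + 0\right) 94 + 80 = \left(-2\right) 94 + 80 = -188 + 80 = -108$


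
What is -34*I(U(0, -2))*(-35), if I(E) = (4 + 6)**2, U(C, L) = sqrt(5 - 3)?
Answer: 119000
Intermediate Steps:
U(C, L) = sqrt(2)
I(E) = 100 (I(E) = 10**2 = 100)
-34*I(U(0, -2))*(-35) = -34*100*(-35) = -3400*(-35) = 119000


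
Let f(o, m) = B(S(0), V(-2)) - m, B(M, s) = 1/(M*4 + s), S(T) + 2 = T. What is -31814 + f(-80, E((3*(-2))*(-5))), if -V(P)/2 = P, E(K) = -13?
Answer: -127205/4 ≈ -31801.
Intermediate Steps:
S(T) = -2 + T
V(P) = -2*P
B(M, s) = 1/(s + 4*M) (B(M, s) = 1/(4*M + s) = 1/(s + 4*M))
f(o, m) = -¼ - m (f(o, m) = 1/(-2*(-2) + 4*(-2 + 0)) - m = 1/(4 + 4*(-2)) - m = 1/(4 - 8) - m = 1/(-4) - m = -¼ - m)
-31814 + f(-80, E((3*(-2))*(-5))) = -31814 + (-¼ - 1*(-13)) = -31814 + (-¼ + 13) = -31814 + 51/4 = -127205/4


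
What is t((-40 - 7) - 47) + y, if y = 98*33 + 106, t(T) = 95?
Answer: 3435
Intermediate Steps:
y = 3340 (y = 3234 + 106 = 3340)
t((-40 - 7) - 47) + y = 95 + 3340 = 3435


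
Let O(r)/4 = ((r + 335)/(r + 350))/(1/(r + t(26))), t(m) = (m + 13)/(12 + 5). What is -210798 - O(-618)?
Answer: -237136761/1139 ≈ -2.0820e+5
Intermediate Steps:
t(m) = 13/17 + m/17 (t(m) = (13 + m)/17 = (13 + m)*(1/17) = 13/17 + m/17)
O(r) = 4*(335 + r)*(39/17 + r)/(350 + r) (O(r) = 4*(((r + 335)/(r + 350))/(1/(r + (13/17 + (1/17)*26)))) = 4*(((335 + r)/(350 + r))/(1/(r + (13/17 + 26/17)))) = 4*(((335 + r)/(350 + r))/(1/(r + 39/17))) = 4*(((335 + r)/(350 + r))/(1/(39/17 + r))) = 4*(((335 + r)/(350 + r))*(39/17 + r)) = 4*((335 + r)*(39/17 + r)/(350 + r)) = 4*(335 + r)*(39/17 + r)/(350 + r))
-210798 - O(-618) = -210798 - 4*(13065 + 17*(-618)**2 + 5734*(-618))/(17*(350 - 618)) = -210798 - 4*(13065 + 17*381924 - 3543612)/(17*(-268)) = -210798 - 4*(-1)*(13065 + 6492708 - 3543612)/(17*268) = -210798 - 4*(-1)*2962161/(17*268) = -210798 - 1*(-2962161/1139) = -210798 + 2962161/1139 = -237136761/1139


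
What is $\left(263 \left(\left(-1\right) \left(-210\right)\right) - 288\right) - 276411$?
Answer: $-221469$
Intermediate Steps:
$\left(263 \left(\left(-1\right) \left(-210\right)\right) - 288\right) - 276411 = \left(263 \cdot 210 - 288\right) - 276411 = \left(55230 - 288\right) - 276411 = 54942 - 276411 = -221469$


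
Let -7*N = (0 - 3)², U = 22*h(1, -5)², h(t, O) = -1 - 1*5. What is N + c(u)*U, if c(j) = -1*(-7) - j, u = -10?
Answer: 94239/7 ≈ 13463.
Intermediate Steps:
h(t, O) = -6 (h(t, O) = -1 - 5 = -6)
c(j) = 7 - j
U = 792 (U = 22*(-6)² = 22*36 = 792)
N = -9/7 (N = -(0 - 3)²/7 = -⅐*(-3)² = -⅐*9 = -9/7 ≈ -1.2857)
N + c(u)*U = -9/7 + (7 - 1*(-10))*792 = -9/7 + (7 + 10)*792 = -9/7 + 17*792 = -9/7 + 13464 = 94239/7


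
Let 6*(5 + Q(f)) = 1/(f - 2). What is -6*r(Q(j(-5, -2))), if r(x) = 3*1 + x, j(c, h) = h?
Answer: 49/4 ≈ 12.250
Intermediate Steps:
Q(f) = -5 + 1/(6*(-2 + f)) (Q(f) = -5 + 1/(6*(f - 2)) = -5 + 1/(6*(-2 + f)))
r(x) = 3 + x
-6*r(Q(j(-5, -2))) = -6*(3 + (61 - 30*(-2))/(6*(-2 - 2))) = -6*(3 + (⅙)*(61 + 60)/(-4)) = -6*(3 + (⅙)*(-¼)*121) = -6*(3 - 121/24) = -6*(-49/24) = 49/4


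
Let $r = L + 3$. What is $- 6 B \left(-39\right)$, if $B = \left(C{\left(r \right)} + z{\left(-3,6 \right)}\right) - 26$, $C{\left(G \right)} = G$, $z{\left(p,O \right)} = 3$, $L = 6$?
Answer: $-3276$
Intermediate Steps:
$r = 9$ ($r = 6 + 3 = 9$)
$B = -14$ ($B = \left(9 + 3\right) - 26 = 12 - 26 = -14$)
$- 6 B \left(-39\right) = \left(-6\right) \left(-14\right) \left(-39\right) = 84 \left(-39\right) = -3276$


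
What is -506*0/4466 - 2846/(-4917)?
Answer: 2846/4917 ≈ 0.57881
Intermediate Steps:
-506*0/4466 - 2846/(-4917) = 0*(1/4466) - 2846*(-1/4917) = 0 + 2846/4917 = 2846/4917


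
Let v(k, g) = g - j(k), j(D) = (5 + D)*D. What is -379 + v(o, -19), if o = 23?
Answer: -1042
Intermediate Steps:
j(D) = D*(5 + D)
v(k, g) = g - k*(5 + k)
-379 + v(o, -19) = -379 + (-19 - 1*23*(5 + 23)) = -379 + (-19 - 1*23*28) = -379 + (-19 - 644) = -379 - 663 = -1042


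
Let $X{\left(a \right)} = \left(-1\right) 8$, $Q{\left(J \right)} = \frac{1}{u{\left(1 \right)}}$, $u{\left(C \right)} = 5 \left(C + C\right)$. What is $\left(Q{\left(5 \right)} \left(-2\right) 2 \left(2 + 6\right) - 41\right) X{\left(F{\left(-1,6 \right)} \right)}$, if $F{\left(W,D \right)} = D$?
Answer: $\frac{1768}{5} \approx 353.6$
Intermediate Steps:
$u{\left(C \right)} = 10 C$ ($u{\left(C \right)} = 5 \cdot 2 C = 10 C$)
$Q{\left(J \right)} = \frac{1}{10}$ ($Q{\left(J \right)} = \frac{1}{10 \cdot 1} = \frac{1}{10}$)
$X{\left(a \right)} = -8$
$\left(Q{\left(5 \right)} \left(-2\right) 2 \left(2 + 6\right) - 41\right) X{\left(F{\left(-1,6 \right)} \right)} = \left(\frac{1}{10} \left(-2\right) 2 \left(2 + 6\right) - 41\right) \left(-8\right) = \left(- \frac{2 \cdot 8}{5} - 41\right) \left(-8\right) = \left(\left(- \frac{1}{5}\right) 16 - 41\right) \left(-8\right) = \left(- \frac{16}{5} - 41\right) \left(-8\right) = \left(- \frac{221}{5}\right) \left(-8\right) = \frac{1768}{5}$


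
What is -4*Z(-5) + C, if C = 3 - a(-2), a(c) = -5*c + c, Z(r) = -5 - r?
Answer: -5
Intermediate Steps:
a(c) = -4*c
C = -5 (C = 3 - (-4)*(-2) = 3 - 1*8 = 3 - 8 = -5)
-4*Z(-5) + C = -4*(-5 - 1*(-5)) - 5 = -4*(-5 + 5) - 5 = -4*0 - 5 = 0 - 5 = -5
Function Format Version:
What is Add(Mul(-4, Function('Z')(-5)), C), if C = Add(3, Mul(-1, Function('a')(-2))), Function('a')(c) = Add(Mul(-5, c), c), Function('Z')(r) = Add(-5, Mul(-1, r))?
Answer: -5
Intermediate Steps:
Function('a')(c) = Mul(-4, c)
C = -5 (C = Add(3, Mul(-1, Mul(-4, -2))) = Add(3, Mul(-1, 8)) = Add(3, -8) = -5)
Add(Mul(-4, Function('Z')(-5)), C) = Add(Mul(-4, Add(-5, Mul(-1, -5))), -5) = Add(Mul(-4, Add(-5, 5)), -5) = Add(Mul(-4, 0), -5) = Add(0, -5) = -5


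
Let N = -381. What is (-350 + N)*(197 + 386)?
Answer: -426173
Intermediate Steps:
(-350 + N)*(197 + 386) = (-350 - 381)*(197 + 386) = -731*583 = -426173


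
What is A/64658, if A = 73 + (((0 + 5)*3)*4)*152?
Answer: 9193/64658 ≈ 0.14218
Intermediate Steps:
A = 9193 (A = 73 + ((5*3)*4)*152 = 73 + (15*4)*152 = 73 + 60*152 = 73 + 9120 = 9193)
A/64658 = 9193/64658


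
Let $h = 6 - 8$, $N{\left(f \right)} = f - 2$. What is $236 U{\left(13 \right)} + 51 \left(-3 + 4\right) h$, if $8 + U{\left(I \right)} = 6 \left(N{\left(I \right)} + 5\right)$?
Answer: $20666$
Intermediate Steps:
$N{\left(f \right)} = -2 + f$ ($N{\left(f \right)} = f - 2 = -2 + f$)
$h = -2$ ($h = 6 - 8 = -2$)
$U{\left(I \right)} = 10 + 6 I$ ($U{\left(I \right)} = -8 + 6 \left(\left(-2 + I\right) + 5\right) = -8 + 6 \left(3 + I\right) = -8 + \left(18 + 6 I\right) = 10 + 6 I$)
$236 U{\left(13 \right)} + 51 \left(-3 + 4\right) h = 236 \left(10 + 6 \cdot 13\right) + 51 \left(-3 + 4\right) \left(-2\right) = 236 \left(10 + 78\right) + 51 \cdot 1 \left(-2\right) = 236 \cdot 88 + 51 \left(-2\right) = 20768 - 102 = 20666$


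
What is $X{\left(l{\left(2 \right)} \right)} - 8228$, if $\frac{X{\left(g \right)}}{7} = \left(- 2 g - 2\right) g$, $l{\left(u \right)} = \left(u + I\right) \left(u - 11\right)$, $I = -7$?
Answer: $-37208$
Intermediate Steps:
$l{\left(u \right)} = \left(-11 + u\right) \left(-7 + u\right)$ ($l{\left(u \right)} = \left(u - 7\right) \left(u - 11\right) = \left(-7 + u\right) \left(-11 + u\right) = \left(-11 + u\right) \left(-7 + u\right)$)
$X{\left(g \right)} = 7 g \left(-2 - 2 g\right)$ ($X{\left(g \right)} = 7 \left(- 2 g - 2\right) g = 7 \left(-2 - 2 g\right) g = 7 g \left(-2 - 2 g\right)$)
$X{\left(l{\left(2 \right)} \right)} - 8228 = - 14 \left(77 + 2^{2} - 36\right) \left(1 + \left(77 + 2^{2} - 36\right)\right) - 8228 = - 14 \left(77 + 4 - 36\right) \left(1 + \left(77 + 4 - 36\right)\right) - 8228 = \left(-14\right) 45 \left(1 + 45\right) - 8228 = \left(-14\right) 45 \cdot 46 - 8228 = -28980 - 8228 = -37208$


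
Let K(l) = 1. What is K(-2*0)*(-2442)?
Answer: -2442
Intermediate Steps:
K(-2*0)*(-2442) = 1*(-2442) = -2442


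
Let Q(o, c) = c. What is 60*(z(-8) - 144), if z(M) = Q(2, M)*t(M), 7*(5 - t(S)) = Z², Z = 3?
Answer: -72960/7 ≈ -10423.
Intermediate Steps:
t(S) = 26/7 (t(S) = 5 - ⅐*3² = 5 - ⅐*9 = 5 - 9/7 = 26/7)
z(M) = 26*M/7 (z(M) = M*(26/7) = 26*M/7)
60*(z(-8) - 144) = 60*((26/7)*(-8) - 144) = 60*(-208/7 - 144) = 60*(-1216/7) = -72960/7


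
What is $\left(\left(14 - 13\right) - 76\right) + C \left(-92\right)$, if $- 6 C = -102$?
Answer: $-1639$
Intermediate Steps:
$C = 17$ ($C = \left(- \frac{1}{6}\right) \left(-102\right) = 17$)
$\left(\left(14 - 13\right) - 76\right) + C \left(-92\right) = \left(\left(14 - 13\right) - 76\right) + 17 \left(-92\right) = \left(\left(14 - 13\right) - 76\right) - 1564 = \left(1 - 76\right) - 1564 = -75 - 1564 = -1639$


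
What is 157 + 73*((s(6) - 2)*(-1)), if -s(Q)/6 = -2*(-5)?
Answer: 4683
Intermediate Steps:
s(Q) = -60 (s(Q) = -(-12)*(-5) = -6*10 = -60)
157 + 73*((s(6) - 2)*(-1)) = 157 + 73*((-60 - 2)*(-1)) = 157 + 73*(-62*(-1)) = 157 + 73*62 = 157 + 4526 = 4683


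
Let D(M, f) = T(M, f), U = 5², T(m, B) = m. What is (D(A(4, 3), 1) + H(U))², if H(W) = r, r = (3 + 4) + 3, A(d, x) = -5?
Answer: 25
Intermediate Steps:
U = 25
r = 10 (r = 7 + 3 = 10)
D(M, f) = M
H(W) = 10
(D(A(4, 3), 1) + H(U))² = (-5 + 10)² = 5² = 25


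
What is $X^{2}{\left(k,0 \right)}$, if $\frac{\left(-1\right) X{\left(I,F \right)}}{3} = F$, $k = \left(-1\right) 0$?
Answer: $0$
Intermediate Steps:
$k = 0$
$X{\left(I,F \right)} = - 3 F$
$X^{2}{\left(k,0 \right)} = \left(\left(-3\right) 0\right)^{2} = 0^{2} = 0$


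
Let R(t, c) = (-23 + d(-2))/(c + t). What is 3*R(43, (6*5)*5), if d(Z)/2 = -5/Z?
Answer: -54/193 ≈ -0.27979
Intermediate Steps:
d(Z) = -10/Z (d(Z) = 2*(-5/Z) = -10/Z)
R(t, c) = -18/(c + t) (R(t, c) = (-23 - 10/(-2))/(c + t) = (-23 - 10*(-1/2))/(c + t) = (-23 + 5)/(c + t) = -18/(c + t))
3*R(43, (6*5)*5) = 3*(-18/((6*5)*5 + 43)) = 3*(-18/(30*5 + 43)) = 3*(-18/(150 + 43)) = 3*(-18/193) = -54/193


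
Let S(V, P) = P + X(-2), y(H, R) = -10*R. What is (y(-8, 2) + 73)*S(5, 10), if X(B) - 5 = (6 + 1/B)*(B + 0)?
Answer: 212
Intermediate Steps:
X(B) = 5 + B*(6 + 1/B) (X(B) = 5 + (6 + 1/B)*(B + 0) = 5 + (6 + 1/B)*B = 5 + B*(6 + 1/B))
S(V, P) = -6 + P (S(V, P) = P + (6 + 6*(-2)) = P + (6 - 12) = P - 6 = -6 + P)
(y(-8, 2) + 73)*S(5, 10) = (-10*2 + 73)*(-6 + 10) = (-20 + 73)*4 = 53*4 = 212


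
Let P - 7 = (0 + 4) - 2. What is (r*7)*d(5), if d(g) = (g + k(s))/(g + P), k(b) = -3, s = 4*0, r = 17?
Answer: 17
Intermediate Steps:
s = 0
P = 9 (P = 7 + ((0 + 4) - 2) = 7 + (4 - 2) = 7 + 2 = 9)
d(g) = (-3 + g)/(9 + g) (d(g) = (g - 3)/(g + 9) = (-3 + g)/(9 + g))
(r*7)*d(5) = (17*7)*((-3 + 5)/(9 + 5)) = 119*(2/14) = 119*((1/14)*2) = 119*(1/7) = 17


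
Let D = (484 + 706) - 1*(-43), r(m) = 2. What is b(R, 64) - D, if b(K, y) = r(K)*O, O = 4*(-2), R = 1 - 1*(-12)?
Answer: -1249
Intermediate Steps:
D = 1233 (D = 1190 + 43 = 1233)
R = 13 (R = 1 + 12 = 13)
O = -8
b(K, y) = -16 (b(K, y) = 2*(-8) = -16)
b(R, 64) - D = -16 - 1*1233 = -16 - 1233 = -1249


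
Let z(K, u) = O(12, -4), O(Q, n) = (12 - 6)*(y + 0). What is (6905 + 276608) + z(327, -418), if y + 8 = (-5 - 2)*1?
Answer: 283423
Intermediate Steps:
y = -15 (y = -8 + (-5 - 2)*1 = -8 - 7*1 = -8 - 7 = -15)
O(Q, n) = -90 (O(Q, n) = (12 - 6)*(-15 + 0) = 6*(-15) = -90)
z(K, u) = -90
(6905 + 276608) + z(327, -418) = (6905 + 276608) - 90 = 283513 - 90 = 283423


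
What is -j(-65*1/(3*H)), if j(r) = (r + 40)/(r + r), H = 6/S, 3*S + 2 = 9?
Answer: 341/182 ≈ 1.8736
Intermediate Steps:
S = 7/3 (S = -⅔ + (⅓)*9 = -⅔ + 3 = 7/3 ≈ 2.3333)
H = 18/7 (H = 6/(7/3) = 6*(3/7) = 18/7 ≈ 2.5714)
j(r) = (40 + r)/(2*r) (j(r) = (40 + r)/((2*r)) = (40 + r)*(1/(2*r)) = (40 + r)/(2*r))
-j(-65*1/(3*H)) = -(40 - 65/((18/7)*3))/(2*((-65/((18/7)*3)))) = -(40 - 65/54/7)/(2*((-65/54/7))) = -(40 - 65*7/54)/(2*((-65*7/54))) = -(40 - 455/54)/(2*(-455/54)) = -(-54)*1705/(2*455*54) = -1*(-341/182) = 341/182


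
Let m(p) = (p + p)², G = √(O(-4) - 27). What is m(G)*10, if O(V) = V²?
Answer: -440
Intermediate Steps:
G = I*√11 (G = √((-4)² - 27) = √(16 - 27) = √(-11) = I*√11 ≈ 3.3166*I)
m(p) = 4*p² (m(p) = (2*p)² = 4*p²)
m(G)*10 = (4*(I*√11)²)*10 = (4*(-11))*10 = -44*10 = -440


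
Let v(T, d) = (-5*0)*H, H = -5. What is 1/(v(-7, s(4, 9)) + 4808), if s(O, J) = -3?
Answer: 1/4808 ≈ 0.00020799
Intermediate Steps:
v(T, d) = 0 (v(T, d) = -5*0*(-5) = 0*(-5) = 0)
1/(v(-7, s(4, 9)) + 4808) = 1/(0 + 4808) = 1/4808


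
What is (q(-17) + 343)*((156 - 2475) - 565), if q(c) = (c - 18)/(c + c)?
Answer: -16867074/17 ≈ -9.9218e+5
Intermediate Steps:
q(c) = (-18 + c)/(2*c) (q(c) = (-18 + c)/((2*c)) = (-18 + c)*(1/(2*c)) = (-18 + c)/(2*c))
(q(-17) + 343)*((156 - 2475) - 565) = ((½)*(-18 - 17)/(-17) + 343)*((156 - 2475) - 565) = ((½)*(-1/17)*(-35) + 343)*(-2319 - 565) = (35/34 + 343)*(-2884) = (11697/34)*(-2884) = -16867074/17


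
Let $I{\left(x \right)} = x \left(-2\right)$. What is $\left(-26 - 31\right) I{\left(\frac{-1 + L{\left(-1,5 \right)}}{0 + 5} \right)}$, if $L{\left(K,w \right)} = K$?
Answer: $- \frac{228}{5} \approx -45.6$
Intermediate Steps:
$I{\left(x \right)} = - 2 x$
$\left(-26 - 31\right) I{\left(\frac{-1 + L{\left(-1,5 \right)}}{0 + 5} \right)} = \left(-26 - 31\right) \left(- 2 \frac{-1 - 1}{0 + 5}\right) = - 57 \left(- 2 \left(- \frac{2}{5}\right)\right) = - 57 \left(- 2 \left(\left(-2\right) \frac{1}{5}\right)\right) = - 57 \left(\left(-2\right) \left(- \frac{2}{5}\right)\right) = \left(-57\right) \frac{4}{5} = - \frac{228}{5}$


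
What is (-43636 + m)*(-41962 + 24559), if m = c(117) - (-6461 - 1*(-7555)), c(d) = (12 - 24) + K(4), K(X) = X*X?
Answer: 778366578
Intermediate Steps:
K(X) = X²
c(d) = 4 (c(d) = (12 - 24) + 4² = -12 + 16 = 4)
m = -1090 (m = 4 - (-6461 - 1*(-7555)) = 4 - (-6461 + 7555) = 4 - 1*1094 = 4 - 1094 = -1090)
(-43636 + m)*(-41962 + 24559) = (-43636 - 1090)*(-41962 + 24559) = -44726*(-17403) = 778366578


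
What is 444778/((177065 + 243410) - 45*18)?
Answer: 444778/419665 ≈ 1.0598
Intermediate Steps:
444778/((177065 + 243410) - 45*18) = 444778/(420475 - 810) = 444778/419665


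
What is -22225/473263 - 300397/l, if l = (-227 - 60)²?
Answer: -501733228/135826481 ≈ -3.6939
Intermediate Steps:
l = 82369 (l = (-287)² = 82369)
-22225/473263 - 300397/l = -22225/473263 - 300397/82369 = -22225*1/473263 - 300397*1/82369 = -3175/67609 - 300397/82369 = -501733228/135826481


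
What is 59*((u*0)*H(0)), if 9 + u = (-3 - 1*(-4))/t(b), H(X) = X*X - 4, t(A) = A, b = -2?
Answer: 0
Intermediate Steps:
H(X) = -4 + X**2 (H(X) = X**2 - 4 = -4 + X**2)
u = -19/2 (u = -9 + (-3 - 1*(-4))/(-2) = -9 + (-3 + 4)*(-1/2) = -9 + 1*(-1/2) = -9 - 1/2 = -19/2 ≈ -9.5000)
59*((u*0)*H(0)) = 59*((-19/2*0)*(-4 + 0**2)) = 59*(0*(-4 + 0)) = 59*(0*(-4)) = 59*0 = 0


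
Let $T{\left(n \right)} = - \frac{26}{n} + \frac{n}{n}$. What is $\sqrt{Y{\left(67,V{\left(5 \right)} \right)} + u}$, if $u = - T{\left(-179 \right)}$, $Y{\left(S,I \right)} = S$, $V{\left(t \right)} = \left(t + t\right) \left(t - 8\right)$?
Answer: $\frac{2 \sqrt{527513}}{179} \approx 8.1151$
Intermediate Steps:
$T{\left(n \right)} = 1 - \frac{26}{n}$ ($T{\left(n \right)} = - \frac{26}{n} + 1 = 1 - \frac{26}{n}$)
$V{\left(t \right)} = 2 t \left(-8 + t\right)$
$u = - \frac{205}{179}$ ($u = - \frac{-26 - 179}{-179} = - \frac{\left(-1\right) \left(-205\right)}{179} = \left(-1\right) \frac{205}{179} = - \frac{205}{179} \approx -1.1453$)
$\sqrt{Y{\left(67,V{\left(5 \right)} \right)} + u} = \sqrt{67 - \frac{205}{179}} = \sqrt{\frac{11788}{179}} = \frac{2 \sqrt{527513}}{179}$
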